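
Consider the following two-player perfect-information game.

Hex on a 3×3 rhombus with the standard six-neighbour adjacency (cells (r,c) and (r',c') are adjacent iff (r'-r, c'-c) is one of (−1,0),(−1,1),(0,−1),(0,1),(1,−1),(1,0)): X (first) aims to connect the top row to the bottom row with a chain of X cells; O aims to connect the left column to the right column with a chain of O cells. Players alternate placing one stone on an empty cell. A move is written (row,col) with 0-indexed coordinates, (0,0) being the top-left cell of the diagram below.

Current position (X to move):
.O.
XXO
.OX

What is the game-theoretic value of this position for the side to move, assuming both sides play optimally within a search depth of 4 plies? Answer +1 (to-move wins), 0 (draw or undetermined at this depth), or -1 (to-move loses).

p1 X@[.O./XXO/.OX]: (0,0)[XO./XXO/.OX]-1 (0,2)[.OX/XXO/.OX]-1 (2,0)[.O./XXO/XOX]+1*
p2 O@[.O./XXO/XOX]: (0,0)[OO./XXO/XOX]-1* (0,2)[.OO/XXO/XOX]-1
p3 X@[OO./XXO/XOX]: (0,2)[OOX/XXO/XOX]+1*
p4 O@[OOX/XXO/XOX] terminal -1; root [.O./XXO/.OX] d4

value(.O./XXO/.OX, X) = +1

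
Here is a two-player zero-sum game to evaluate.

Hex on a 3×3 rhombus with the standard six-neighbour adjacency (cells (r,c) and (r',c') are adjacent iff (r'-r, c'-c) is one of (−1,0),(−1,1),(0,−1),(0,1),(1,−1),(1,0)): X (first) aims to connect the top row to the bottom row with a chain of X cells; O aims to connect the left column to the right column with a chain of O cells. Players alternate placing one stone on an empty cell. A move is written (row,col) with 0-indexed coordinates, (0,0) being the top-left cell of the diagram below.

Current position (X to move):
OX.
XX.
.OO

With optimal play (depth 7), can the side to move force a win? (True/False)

[OX./XX./.OO] X move#1: (0,2):-1/OXX/XX./.OO, (1,2):-1/OX./XXX/.OO, (2,0):+1/OX./XX./XOO*
[OX./XX./XOO] end (terminal -1, O#2); searched OX./XX./.OO to 7

X winning at [OX./XX./.OO]: True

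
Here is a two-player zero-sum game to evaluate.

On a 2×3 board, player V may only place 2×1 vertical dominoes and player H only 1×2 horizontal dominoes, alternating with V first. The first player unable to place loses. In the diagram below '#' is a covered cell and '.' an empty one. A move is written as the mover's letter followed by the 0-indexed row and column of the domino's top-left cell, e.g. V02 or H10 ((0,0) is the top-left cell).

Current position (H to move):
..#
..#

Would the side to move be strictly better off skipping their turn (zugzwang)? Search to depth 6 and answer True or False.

zugzwang(..#/..#, H) = False

p1 H@[..#/..#]: H00[###/..#]+1* H10[..#/###]+1
p2 V@[###/..#] terminal -1; root [..#/..#] d6
suppose H passes — search the same position with V to move:
pass> p1 V@[..#/..#]: V00[#.#/#.#]+1* V01[.##/.##]+1
pass> p2 H@[#.#/#.#] terminal -1; root [..#/..#] d6
for H: play +1, pass -1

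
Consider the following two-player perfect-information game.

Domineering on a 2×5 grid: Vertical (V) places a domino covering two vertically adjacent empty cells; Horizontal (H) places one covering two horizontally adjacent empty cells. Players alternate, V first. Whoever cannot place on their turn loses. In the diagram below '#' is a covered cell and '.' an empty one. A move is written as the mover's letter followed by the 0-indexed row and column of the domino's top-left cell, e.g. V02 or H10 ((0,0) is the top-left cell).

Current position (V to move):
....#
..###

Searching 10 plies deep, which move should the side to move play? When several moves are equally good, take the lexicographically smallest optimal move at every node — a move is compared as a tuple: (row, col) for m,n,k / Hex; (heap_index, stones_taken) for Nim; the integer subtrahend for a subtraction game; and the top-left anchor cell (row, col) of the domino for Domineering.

V's best at [....#/..###]: V01

ply 1, V at ....#/..### | V00=-1→#...#/#.###; V01=+1→.#..#/.####*
ply 2, H at .#..#/.#### | H02=-1→.####/.####*
ply 3, V at .####/.#### | V00=+1→#####/#####*
ply 4: #####/##### is terminal -1 (H); from ....#/..### depth 10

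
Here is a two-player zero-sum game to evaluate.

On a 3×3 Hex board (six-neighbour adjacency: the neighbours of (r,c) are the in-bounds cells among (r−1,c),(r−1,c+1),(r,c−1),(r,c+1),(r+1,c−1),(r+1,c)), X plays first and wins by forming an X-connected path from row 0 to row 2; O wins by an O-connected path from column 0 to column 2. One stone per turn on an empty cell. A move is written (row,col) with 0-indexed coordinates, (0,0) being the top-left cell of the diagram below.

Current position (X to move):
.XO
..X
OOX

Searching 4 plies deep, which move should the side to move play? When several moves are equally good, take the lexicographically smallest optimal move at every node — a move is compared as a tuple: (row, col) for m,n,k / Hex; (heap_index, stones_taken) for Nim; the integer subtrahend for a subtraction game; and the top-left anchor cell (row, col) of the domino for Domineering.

X's best at [.XO/..X/OOX]: (1,1)

ply 1, X at .XO/..X/OOX | (0,0)=-1→XXO/..X/OOX; (1,0)=-1→.XO/X.X/OOX; (1,1)=+1→.XO/.XX/OOX*
ply 2: .XO/.XX/OOX is terminal -1 (O); from .XO/..X/OOX depth 4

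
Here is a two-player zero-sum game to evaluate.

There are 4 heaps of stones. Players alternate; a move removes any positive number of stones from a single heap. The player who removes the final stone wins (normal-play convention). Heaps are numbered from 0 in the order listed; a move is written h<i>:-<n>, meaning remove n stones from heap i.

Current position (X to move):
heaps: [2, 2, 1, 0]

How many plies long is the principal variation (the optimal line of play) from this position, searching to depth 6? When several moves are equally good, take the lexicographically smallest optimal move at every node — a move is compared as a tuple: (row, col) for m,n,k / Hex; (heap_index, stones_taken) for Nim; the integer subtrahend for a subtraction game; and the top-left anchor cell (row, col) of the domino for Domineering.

PV length from [(2,2,1,0)]: 5 plies

[(2,2,1,0)] X move#1: h0:-1:-1/(1,2,1,0), h0:-2:-1/(0,2,1,0), h1:-1:-1/(2,1,1,0), h1:-2:-1/(2,0,1,0), h2:-1:+1/(2,2,0,0)*
[(2,2,0,0)] O move#2: h0:-1:-1/(1,2,0,0)*, h0:-2:-1/(0,2,0,0), h1:-1:-1/(2,1,0,0), h1:-2:-1/(2,0,0,0)
[(1,2,0,0)] X move#3: h0:-1:-1/(0,2,0,0), h1:-1:+1/(1,1,0,0)*, h1:-2:-1/(1,0,0,0)
[(1,1,0,0)] O move#4: h0:-1:-1/(0,1,0,0)*, h1:-1:-1/(1,0,0,0)
[(0,1,0,0)] X move#5: h1:-1:+1/(0,0,0,0)*
[(0,0,0,0)] end (terminal -1, O#6); searched (2,2,1,0) to 6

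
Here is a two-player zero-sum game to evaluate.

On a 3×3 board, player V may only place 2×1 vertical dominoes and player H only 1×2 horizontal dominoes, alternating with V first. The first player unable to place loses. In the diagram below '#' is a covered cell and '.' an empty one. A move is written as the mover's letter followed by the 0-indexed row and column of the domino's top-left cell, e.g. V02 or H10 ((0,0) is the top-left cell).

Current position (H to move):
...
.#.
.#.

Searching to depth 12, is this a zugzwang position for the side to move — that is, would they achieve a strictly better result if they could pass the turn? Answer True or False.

zugzwang(.../.#./.#., H) = False

ply 1, H at .../.#./.#. | H00=-1→##./.#./.#.*; H01=-1→.##/.#./.#.
ply 2, V at ##./.#./.#. | V02=+1→###/.##/.#.*; V10=+1→##./##./##.; V12=+1→##./.##/.##
ply 3: ###/.##/.#. is terminal -1 (H); from .../.#./.#. depth 12
pass branch (V moves first from the same position):
  | ply 1, V at .../.#./.#. | V00=+1→#../##./.#.*; V02=+1→..#/.##/.#.; V10=+1→.../##./##.; V12=+1→.../.##/.##
  | ply 2, H at #../##./.#. | H01=-1→###/##./.#.*
  | ply 3, V at ###/##./.#. | V12=+1→###/###/.##*
  | ply 4: ###/###/.## is terminal -1 (H); from .../.#./.#. depth 12
H moving scores -1; H passing scores -1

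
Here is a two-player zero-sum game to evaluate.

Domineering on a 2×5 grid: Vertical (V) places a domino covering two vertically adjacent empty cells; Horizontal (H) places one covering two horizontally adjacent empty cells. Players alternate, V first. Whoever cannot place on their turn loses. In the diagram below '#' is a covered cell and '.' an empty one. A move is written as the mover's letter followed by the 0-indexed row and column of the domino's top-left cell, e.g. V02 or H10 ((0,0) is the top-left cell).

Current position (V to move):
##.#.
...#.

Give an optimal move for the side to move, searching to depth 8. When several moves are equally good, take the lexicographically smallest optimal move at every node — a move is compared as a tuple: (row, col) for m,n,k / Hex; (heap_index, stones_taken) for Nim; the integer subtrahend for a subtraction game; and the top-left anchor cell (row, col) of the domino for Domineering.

p1 V@[##.#./...#.]: V02[####./..##.]+1* V04[##.##/...##]-1
p2 H@[####./..##.]: H10[####./####.]-1*
p3 V@[####./####.]: V04[#####/#####]+1*
p4 H@[#####/#####] terminal -1; root [##.#./...#.] d8

V's best at [##.#./...#.]: V02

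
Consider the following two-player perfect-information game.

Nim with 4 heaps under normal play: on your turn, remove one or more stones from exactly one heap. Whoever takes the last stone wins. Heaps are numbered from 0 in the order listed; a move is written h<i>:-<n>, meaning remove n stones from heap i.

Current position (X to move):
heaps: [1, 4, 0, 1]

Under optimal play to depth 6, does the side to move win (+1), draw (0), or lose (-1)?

ply 1, X at (1,4,0,1) | h0:-1=-1→(0,4,0,1); h1:-1=-1→(1,3,0,1); h1:-2=-1→(1,2,0,1); h1:-3=-1→(1,1,0,1); h1:-4=+1→(1,0,0,1)*; h3:-1=-1→(1,4,0,0)
ply 2, O at (1,0,0,1) | h0:-1=-1→(0,0,0,1)*; h3:-1=-1→(1,0,0,0)
ply 3, X at (0,0,0,1) | h3:-1=+1→(0,0,0,0)*
ply 4: (0,0,0,0) is terminal -1 (O); from (1,4,0,1) depth 6

value((1,4,0,1), X) = +1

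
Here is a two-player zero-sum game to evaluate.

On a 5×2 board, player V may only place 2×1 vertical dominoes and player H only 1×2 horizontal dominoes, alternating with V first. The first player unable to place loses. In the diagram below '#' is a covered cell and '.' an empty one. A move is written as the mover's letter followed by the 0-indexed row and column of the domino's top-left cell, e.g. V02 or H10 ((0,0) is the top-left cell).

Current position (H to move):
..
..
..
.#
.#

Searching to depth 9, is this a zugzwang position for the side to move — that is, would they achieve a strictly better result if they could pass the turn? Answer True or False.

[../../../.#/.#] H move#1: H00:-1/##/../../.#/.#, H10:+1/../##/../.#/.#*, H20:-1/../../##/.#/.#
[../##/../.#/.#] V move#2: V20:-1/../##/#./##/.#*, V30:-1/../##/../##/##
[../##/#./##/.#] H move#3: H00:+1/##/##/#./##/.#*
[##/##/#./##/.#] end (terminal -1, V#4); searched ../../../.#/.# to 9
suppose H passes — search the same position with V to move:
pass> [../../../.#/.#] V move#1: V00:+1/#./#./../.#/.#*, V01:+1/.#/.#/../.#/.#, V10:+1/../#./#./.#/.#, V11:+1/../.#/.#/.#/.#, V20:-1/../../#./##/.#, V30:-1/../../../##/##
pass> [#./#./../.#/.#] H move#2: H20:-1/#./#./##/.#/.#*
pass> [#./#./##/.#/.#] V move#3: V01:+1/##/##/##/.#/.#*, V30:+1/#./#./##/##/##
pass> [##/##/##/.#/.#] end (terminal -1, H#4); searched ../../../.#/.# to 9
for H: play +1, pass -1

zugzwang(../../../.#/.#, H) = False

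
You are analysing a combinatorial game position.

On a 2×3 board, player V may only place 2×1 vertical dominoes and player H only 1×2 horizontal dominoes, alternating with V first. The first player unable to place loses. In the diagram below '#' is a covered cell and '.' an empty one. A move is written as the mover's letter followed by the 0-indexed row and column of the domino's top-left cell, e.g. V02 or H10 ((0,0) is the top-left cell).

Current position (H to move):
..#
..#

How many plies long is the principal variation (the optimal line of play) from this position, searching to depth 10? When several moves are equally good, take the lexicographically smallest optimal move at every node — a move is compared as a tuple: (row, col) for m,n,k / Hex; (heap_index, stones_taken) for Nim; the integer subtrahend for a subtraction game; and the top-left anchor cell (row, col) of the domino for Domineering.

p1 H@[..#/..#]: H00[###/..#]+1* H10[..#/###]+1
p2 V@[###/..#] terminal -1; root [..#/..#] d10

PV length from [..#/..#]: 1 ply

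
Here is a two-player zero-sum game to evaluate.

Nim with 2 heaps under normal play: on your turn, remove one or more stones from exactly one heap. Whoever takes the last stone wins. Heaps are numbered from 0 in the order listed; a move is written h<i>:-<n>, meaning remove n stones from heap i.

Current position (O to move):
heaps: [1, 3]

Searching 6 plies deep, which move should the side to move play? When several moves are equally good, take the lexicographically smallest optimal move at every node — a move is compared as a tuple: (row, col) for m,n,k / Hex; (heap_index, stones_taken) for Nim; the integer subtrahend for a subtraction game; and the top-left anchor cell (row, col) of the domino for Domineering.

[(1,3)] O move#1: h0:-1:-1/(0,3), h1:-1:-1/(1,2), h1:-2:+1/(1,1)*, h1:-3:-1/(1,0)
[(1,1)] X move#2: h0:-1:-1/(0,1)*, h1:-1:-1/(1,0)
[(0,1)] O move#3: h1:-1:+1/(0,0)*
[(0,0)] end (terminal -1, X#4); searched (1,3) to 6

O's best at [(1,3)]: h1:-2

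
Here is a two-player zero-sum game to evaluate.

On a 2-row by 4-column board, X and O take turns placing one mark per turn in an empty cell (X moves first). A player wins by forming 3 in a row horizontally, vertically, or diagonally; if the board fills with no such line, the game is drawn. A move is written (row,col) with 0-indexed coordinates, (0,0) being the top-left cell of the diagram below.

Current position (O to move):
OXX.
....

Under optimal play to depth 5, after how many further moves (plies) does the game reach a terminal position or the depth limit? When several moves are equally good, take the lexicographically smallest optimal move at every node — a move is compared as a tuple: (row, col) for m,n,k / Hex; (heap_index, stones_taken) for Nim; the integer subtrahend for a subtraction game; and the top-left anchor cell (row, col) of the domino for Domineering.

[OXX./....] O move#1: (0,3):+0/OXXO/....*, (1,0):-1/OXX./O..., (1,1):-1/OXX./.O.., (1,2):-1/OXX./..O., (1,3):-1/OXX./...O
[OXXO/....] X move#2: (1,0):+0/OXXO/X...*, (1,1):+0/OXXO/.X.., (1,2):+0/OXXO/..X., (1,3):+0/OXXO/...X
[OXXO/X...] O move#3: (1,1):+0/OXXO/XO..*, (1,2):+0/OXXO/X.O., (1,3):+0/OXXO/X..O
[OXXO/XO..] X move#4: (1,2):+0/OXXO/XOX.*, (1,3):+0/OXXO/XO.X
[OXXO/XOX.] O move#5: (1,3):+0/OXXO/XOXO*
[OXXO/XOXO] end (terminal +0, X#6); searched OXX./.... to 5

PV length from [OXX./....]: 5 plies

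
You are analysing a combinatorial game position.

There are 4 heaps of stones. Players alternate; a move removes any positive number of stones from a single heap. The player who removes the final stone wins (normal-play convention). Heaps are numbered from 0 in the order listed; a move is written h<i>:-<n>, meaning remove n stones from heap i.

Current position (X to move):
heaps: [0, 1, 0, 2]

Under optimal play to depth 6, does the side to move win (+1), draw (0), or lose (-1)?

value((0,1,0,2), X) = +1

p1 X@[(0,1,0,2)]: h1:-1[(0,0,0,2)]-1 h3:-1[(0,1,0,1)]+1* h3:-2[(0,1,0,0)]-1
p2 O@[(0,1,0,1)]: h1:-1[(0,0,0,1)]-1* h3:-1[(0,1,0,0)]-1
p3 X@[(0,0,0,1)]: h3:-1[(0,0,0,0)]+1*
p4 O@[(0,0,0,0)] terminal -1; root [(0,1,0,2)] d6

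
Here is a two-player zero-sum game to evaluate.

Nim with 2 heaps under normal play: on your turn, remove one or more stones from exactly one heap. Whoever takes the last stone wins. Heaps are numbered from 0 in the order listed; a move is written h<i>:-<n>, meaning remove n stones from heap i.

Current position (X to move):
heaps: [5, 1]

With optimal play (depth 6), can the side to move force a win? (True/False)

p1 X@[(5,1)]: h0:-1[(4,1)]-1 h0:-2[(3,1)]-1 h0:-3[(2,1)]-1 h0:-4[(1,1)]+1* h0:-5[(0,1)]-1 h1:-1[(5,0)]-1
p2 O@[(1,1)]: h0:-1[(0,1)]-1* h1:-1[(1,0)]-1
p3 X@[(0,1)]: h1:-1[(0,0)]+1*
p4 O@[(0,0)] terminal -1; root [(5,1)] d6

X winning at [(5,1)]: True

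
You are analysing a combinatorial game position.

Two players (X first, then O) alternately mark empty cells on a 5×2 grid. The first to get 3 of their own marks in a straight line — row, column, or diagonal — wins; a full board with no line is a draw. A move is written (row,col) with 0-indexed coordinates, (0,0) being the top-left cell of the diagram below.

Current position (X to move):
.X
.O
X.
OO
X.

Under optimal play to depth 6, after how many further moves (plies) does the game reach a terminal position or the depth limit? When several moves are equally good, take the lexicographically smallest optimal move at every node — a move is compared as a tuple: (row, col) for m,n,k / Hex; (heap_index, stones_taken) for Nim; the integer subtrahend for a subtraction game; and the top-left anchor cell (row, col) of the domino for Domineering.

[.X/.O/X./OO/X.] X move#1: (0,0):-1/XX/.O/X./OO/X., (1,0):-1/.X/XO/X./OO/X., (2,1):+0/.X/.O/XX/OO/X.*, (4,1):-1/.X/.O/X./OO/XX
[.X/.O/XX/OO/X.] O move#2: (0,0):+0/OX/.O/XX/OO/X.*, (1,0):+0/.X/OO/XX/OO/X., (4,1):+0/.X/.O/XX/OO/XO
[OX/.O/XX/OO/X.] X move#3: (1,0):+0/OX/XO/XX/OO/X.*, (4,1):+0/OX/.O/XX/OO/XX
[OX/XO/XX/OO/X.] O move#4: (4,1):+0/OX/XO/XX/OO/XO*
[OX/XO/XX/OO/XO] end (terminal +0, X#5); searched .X/.O/X./OO/X. to 6

PV length from [.X/.O/X./OO/X.]: 4 plies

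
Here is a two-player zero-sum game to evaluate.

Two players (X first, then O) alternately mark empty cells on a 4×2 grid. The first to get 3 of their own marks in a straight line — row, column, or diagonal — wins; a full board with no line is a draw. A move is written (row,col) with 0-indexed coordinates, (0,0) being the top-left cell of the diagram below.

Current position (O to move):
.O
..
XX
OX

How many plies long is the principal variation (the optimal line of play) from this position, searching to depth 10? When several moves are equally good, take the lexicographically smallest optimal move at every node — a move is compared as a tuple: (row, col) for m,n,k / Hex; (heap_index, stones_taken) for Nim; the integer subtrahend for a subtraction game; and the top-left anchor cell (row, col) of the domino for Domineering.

ply 1, O at .O/../XX/OX | (0,0)=-1→OO/../XX/OX; (1,0)=-1→.O/O./XX/OX; (1,1)=+0→.O/.O/XX/OX*
ply 2, X at .O/.O/XX/OX | (0,0)=+0→XO/.O/XX/OX*; (1,0)=+0→.O/XO/XX/OX
ply 3, O at XO/.O/XX/OX | (1,0)=+0→XO/OO/XX/OX*
ply 4: XO/OO/XX/OX is terminal +0 (X); from .O/../XX/OX depth 10

PV length from [.O/../XX/OX]: 3 plies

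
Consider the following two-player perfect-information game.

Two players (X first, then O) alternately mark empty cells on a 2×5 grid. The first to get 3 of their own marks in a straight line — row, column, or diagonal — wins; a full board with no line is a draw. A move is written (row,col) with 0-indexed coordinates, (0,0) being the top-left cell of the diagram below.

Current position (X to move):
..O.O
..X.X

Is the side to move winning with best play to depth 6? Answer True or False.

X winning at [..O.O/..X.X]: True

p1 X@[..O.O/..X.X]: (0,0)[X.O.O/..X.X]-1 (0,1)[.XO.O/..X.X]-1 (0,3)[..OXO/..X.X]+0 (1,0)[..O.O/X.X.X]-1 (1,1)[..O.O/.XX.X]-1 (1,3)[..O.O/..XXX]+1*
p2 O@[..O.O/..XXX] terminal -1; root [..O.O/..X.X] d6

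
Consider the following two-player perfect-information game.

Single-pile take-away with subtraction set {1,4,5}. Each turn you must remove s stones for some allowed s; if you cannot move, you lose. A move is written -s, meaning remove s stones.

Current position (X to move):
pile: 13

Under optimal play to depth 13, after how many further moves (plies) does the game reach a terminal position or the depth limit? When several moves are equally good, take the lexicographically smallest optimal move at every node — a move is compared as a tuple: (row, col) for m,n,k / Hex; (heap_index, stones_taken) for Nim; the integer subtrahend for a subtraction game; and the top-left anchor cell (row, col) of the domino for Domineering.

PV length from [13]: 5 plies

ply 1, X at 13 | -1=-1→12; -4=-1→9; -5=+1→8*
ply 2, O at 8 | -1=-1→7*; -4=-1→4; -5=-1→3
ply 3, X at 7 | -1=-1→6; -4=-1→3; -5=+1→2*
ply 4, O at 2 | -1=-1→1*
ply 5, X at 1 | -1=+1→0*
ply 6: 0 is terminal -1 (O); from 13 depth 13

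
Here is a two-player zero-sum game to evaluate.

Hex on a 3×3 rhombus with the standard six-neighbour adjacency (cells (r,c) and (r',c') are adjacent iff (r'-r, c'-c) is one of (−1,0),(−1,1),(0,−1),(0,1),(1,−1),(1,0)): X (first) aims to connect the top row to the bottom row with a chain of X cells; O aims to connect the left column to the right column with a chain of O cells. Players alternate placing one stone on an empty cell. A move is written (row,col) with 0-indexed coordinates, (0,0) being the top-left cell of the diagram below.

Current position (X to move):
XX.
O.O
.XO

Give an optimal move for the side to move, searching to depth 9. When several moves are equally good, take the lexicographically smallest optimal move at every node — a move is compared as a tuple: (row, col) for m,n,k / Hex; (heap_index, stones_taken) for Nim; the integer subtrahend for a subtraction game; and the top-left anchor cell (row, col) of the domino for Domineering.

X's best at [XX./O.O/.XO]: (1,1)

[XX./O.O/.XO] X move#1: (0,2):-1/XXX/O.O/.XO, (1,1):+1/XX./OXO/.XO*, (2,0):-1/XX./O.O/XXO
[XX./OXO/.XO] end (terminal -1, O#2); searched XX./O.O/.XO to 9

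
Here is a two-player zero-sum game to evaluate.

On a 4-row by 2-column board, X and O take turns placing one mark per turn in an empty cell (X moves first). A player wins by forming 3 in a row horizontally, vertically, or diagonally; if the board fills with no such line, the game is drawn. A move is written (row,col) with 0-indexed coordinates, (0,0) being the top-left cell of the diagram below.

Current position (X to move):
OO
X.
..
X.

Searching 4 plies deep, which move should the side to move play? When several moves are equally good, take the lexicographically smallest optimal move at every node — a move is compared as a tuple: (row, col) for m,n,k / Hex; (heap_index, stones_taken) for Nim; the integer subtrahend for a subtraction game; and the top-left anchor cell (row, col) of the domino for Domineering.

X's best at [OO/X./../X.]: (2,0)

ply 1, X at OO/X./../X. | (1,1)=+0→OO/XX/../X.; (2,0)=+1→OO/X./X./X.*; (2,1)=+0→OO/X./.X/X.; (3,1)=+0→OO/X./../XX
ply 2: OO/X./X./X. is terminal -1 (O); from OO/X./../X. depth 4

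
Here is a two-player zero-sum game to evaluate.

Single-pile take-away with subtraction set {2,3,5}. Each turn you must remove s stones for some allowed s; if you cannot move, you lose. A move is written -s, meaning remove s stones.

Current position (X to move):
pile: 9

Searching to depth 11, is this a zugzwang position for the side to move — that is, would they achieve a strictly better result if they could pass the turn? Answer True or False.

zugzwang(9, X) = False

[9] X move#1: -2:+1/7*, -3:-1/6, -5:-1/4
[7] O move#2: -2:-1/5*, -3:-1/4, -5:-1/2
[5] X move#3: -2:-1/3, -3:-1/2, -5:+1/0*
[0] end (terminal -1, O#4); searched 9 to 11
suppose X passes — search the same position with O to move:
pass> [9] O move#1: -2:+1/7*, -3:-1/6, -5:-1/4
pass> [7] X move#2: -2:-1/5*, -3:-1/4, -5:-1/2
pass> [5] O move#3: -2:-1/3, -3:-1/2, -5:+1/0*
pass> [0] end (terminal -1, X#4); searched 9 to 11
for X: play +1, pass -1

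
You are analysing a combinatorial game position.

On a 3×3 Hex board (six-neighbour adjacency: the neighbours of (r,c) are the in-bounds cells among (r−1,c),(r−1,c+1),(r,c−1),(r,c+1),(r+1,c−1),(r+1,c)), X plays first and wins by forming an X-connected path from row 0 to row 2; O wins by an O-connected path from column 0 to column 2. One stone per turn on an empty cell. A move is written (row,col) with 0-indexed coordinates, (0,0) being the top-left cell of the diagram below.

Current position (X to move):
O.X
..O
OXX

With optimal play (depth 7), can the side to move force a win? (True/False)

X winning at [O.X/..O/OXX]: True

ply 1, X at O.X/..O/OXX | (0,1)=-1→OXX/..O/OXX; (1,0)=-1→O.X/X.O/OXX; (1,1)=+1→O.X/.XO/OXX*
ply 2: O.X/.XO/OXX is terminal -1 (O); from O.X/..O/OXX depth 7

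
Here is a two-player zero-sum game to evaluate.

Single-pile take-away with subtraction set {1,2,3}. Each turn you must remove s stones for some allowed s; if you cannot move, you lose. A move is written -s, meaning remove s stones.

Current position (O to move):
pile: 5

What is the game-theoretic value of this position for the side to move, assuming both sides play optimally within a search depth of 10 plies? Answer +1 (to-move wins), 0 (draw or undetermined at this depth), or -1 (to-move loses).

[5] O move#1: -1:+1/4*, -2:-1/3, -3:-1/2
[4] X move#2: -1:-1/3*, -2:-1/2, -3:-1/1
[3] O move#3: -1:-1/2, -2:-1/1, -3:+1/0*
[0] end (terminal -1, X#4); searched 5 to 10

value(5, O) = +1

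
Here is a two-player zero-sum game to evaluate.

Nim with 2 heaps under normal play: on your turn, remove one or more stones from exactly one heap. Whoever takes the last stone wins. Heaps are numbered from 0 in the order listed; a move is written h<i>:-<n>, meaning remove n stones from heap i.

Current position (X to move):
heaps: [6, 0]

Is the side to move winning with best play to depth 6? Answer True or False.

X winning at [(6,0)]: True

[(6,0)] X move#1: h0:-1:-1/(5,0), h0:-2:-1/(4,0), h0:-3:-1/(3,0), h0:-4:-1/(2,0), h0:-5:-1/(1,0), h0:-6:+1/(0,0)*
[(0,0)] end (terminal -1, O#2); searched (6,0) to 6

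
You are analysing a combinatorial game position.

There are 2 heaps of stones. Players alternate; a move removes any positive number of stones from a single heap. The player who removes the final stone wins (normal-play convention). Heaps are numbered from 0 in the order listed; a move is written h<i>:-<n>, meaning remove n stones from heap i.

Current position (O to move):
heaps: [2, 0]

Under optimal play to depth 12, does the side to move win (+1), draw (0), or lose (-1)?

value((2,0), O) = +1

[(2,0)] O move#1: h0:-1:-1/(1,0), h0:-2:+1/(0,0)*
[(0,0)] end (terminal -1, X#2); searched (2,0) to 12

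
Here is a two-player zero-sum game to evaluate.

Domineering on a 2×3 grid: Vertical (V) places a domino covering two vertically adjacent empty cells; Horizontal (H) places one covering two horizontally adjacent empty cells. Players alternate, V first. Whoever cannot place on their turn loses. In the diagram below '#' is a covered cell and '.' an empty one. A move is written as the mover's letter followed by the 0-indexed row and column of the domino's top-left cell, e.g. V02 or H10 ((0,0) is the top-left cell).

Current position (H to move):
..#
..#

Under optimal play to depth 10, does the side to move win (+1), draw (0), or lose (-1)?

value(..#/..#, H) = +1

[..#/..#] H move#1: H00:+1/###/..#*, H10:+1/..#/###
[###/..#] end (terminal -1, V#2); searched ..#/..# to 10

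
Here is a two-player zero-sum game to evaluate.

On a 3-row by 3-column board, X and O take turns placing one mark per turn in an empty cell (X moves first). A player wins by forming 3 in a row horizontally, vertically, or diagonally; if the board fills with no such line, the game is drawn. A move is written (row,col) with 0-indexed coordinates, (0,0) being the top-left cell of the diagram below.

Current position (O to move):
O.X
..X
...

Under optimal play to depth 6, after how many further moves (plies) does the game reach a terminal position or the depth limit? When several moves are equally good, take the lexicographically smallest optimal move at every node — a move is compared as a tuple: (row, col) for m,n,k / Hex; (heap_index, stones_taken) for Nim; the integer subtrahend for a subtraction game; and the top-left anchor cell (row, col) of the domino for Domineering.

ply 1, O at O.X/..X/... | (0,1)=-1→OOX/..X/...*; (1,0)=-1→O.X/O.X/...; (1,1)=-1→O.X/.OX/...; (2,0)=-1→O.X/..X/O..; (2,1)=-1→O.X/..X/.O.; (2,2)=-1→O.X/..X/..O
ply 2, X at OOX/..X/... | (1,0)=+1→OOX/X.X/...*; (1,1)=+1→OOX/.XX/...; (2,0)=+1→OOX/..X/X..; (2,1)=+1→OOX/..X/.X.; (2,2)=+1→OOX/..X/..X
ply 3, O at OOX/X.X/... | (1,1)=-1→OOX/XOX/...*; (2,0)=-1→OOX/X.X/O..; (2,1)=-1→OOX/X.X/.O.; (2,2)=-1→OOX/X.X/..O
ply 4, X at OOX/XOX/... | (2,0)=-1→OOX/XOX/X..; (2,1)=-1→OOX/XOX/.X.; (2,2)=+1→OOX/XOX/..X*
ply 5: OOX/XOX/..X is terminal -1 (O); from O.X/..X/... depth 6

PV length from [O.X/..X/...]: 4 plies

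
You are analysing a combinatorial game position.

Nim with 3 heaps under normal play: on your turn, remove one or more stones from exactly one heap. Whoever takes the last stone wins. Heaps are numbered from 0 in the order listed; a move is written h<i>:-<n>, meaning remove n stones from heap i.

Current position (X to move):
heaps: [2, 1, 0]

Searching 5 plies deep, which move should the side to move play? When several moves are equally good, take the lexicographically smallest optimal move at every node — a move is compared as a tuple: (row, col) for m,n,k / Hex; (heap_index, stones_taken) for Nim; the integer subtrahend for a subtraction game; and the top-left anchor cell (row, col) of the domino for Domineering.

X's best at [(2,1,0)]: h0:-1

p1 X@[(2,1,0)]: h0:-1[(1,1,0)]+1* h0:-2[(0,1,0)]-1 h1:-1[(2,0,0)]-1
p2 O@[(1,1,0)]: h0:-1[(0,1,0)]-1* h1:-1[(1,0,0)]-1
p3 X@[(0,1,0)]: h1:-1[(0,0,0)]+1*
p4 O@[(0,0,0)] terminal -1; root [(2,1,0)] d5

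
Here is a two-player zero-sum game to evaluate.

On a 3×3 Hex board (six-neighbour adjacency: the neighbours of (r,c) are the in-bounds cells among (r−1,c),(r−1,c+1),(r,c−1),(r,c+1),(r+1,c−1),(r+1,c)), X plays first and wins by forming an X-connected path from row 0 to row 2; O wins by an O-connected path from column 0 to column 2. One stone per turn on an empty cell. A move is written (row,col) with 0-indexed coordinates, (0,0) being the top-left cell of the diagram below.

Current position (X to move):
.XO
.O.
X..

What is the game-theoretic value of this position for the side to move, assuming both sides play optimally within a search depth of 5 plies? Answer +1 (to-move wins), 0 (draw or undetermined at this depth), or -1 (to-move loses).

ply 1, X at .XO/.O./X.. | (0,0)=-1→XXO/.O./X..; (1,0)=+1→.XO/XO./X..*; (1,2)=-1→.XO/.OX/X..; (2,1)=-1→.XO/.O./XX.; (2,2)=-1→.XO/.O./X.X
ply 2: .XO/XO./X.. is terminal -1 (O); from .XO/.O./X.. depth 5

value(.XO/.O./X.., X) = +1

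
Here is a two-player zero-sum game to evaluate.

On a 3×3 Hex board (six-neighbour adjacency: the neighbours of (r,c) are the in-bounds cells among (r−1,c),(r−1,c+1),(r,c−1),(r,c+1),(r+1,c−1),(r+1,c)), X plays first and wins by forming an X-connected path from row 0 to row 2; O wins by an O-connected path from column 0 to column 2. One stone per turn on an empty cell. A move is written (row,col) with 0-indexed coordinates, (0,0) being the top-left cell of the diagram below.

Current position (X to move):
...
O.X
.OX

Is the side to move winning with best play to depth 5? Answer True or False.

X winning at [.../O.X/.OX]: True

ply 1, X at .../O.X/.OX | (0,0)=-1→X../O.X/.OX; (0,1)=+1→.X./O.X/.OX*; (0,2)=+1→..X/O.X/.OX; (1,1)=+1→.../OXX/.OX; (2,0)=-1→.../O.X/XOX
ply 2, O at .X./O.X/.OX | (0,0)=-1→OX./O.X/.OX*; (0,2)=-1→.XO/O.X/.OX; (1,1)=-1→.X./OOX/.OX; (2,0)=-1→.X./O.X/OOX
ply 3, X at OX./O.X/.OX | (0,2)=+1→OXX/O.X/.OX*; (1,1)=+1→OX./OXX/.OX; (2,0)=+1→OX./O.X/XOX
ply 4: OXX/O.X/.OX is terminal -1 (O); from .../O.X/.OX depth 5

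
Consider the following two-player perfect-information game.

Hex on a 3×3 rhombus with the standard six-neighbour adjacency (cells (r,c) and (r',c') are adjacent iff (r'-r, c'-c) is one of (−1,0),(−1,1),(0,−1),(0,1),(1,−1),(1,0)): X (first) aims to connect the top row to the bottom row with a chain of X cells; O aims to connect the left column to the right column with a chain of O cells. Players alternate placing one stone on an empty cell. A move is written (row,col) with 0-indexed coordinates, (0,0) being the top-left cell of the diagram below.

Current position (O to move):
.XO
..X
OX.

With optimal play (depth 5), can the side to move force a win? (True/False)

O winning at [.XO/..X/OX.]: True

[.XO/..X/OX.] O move#1: (0,0):-1/OXO/..X/OX., (1,0):-1/.XO/O.X/OX., (1,1):+1/.XO/.OX/OX.*, (2,2):-1/.XO/..X/OXO
[.XO/.OX/OX.] end (terminal -1, X#2); searched .XO/..X/OX. to 5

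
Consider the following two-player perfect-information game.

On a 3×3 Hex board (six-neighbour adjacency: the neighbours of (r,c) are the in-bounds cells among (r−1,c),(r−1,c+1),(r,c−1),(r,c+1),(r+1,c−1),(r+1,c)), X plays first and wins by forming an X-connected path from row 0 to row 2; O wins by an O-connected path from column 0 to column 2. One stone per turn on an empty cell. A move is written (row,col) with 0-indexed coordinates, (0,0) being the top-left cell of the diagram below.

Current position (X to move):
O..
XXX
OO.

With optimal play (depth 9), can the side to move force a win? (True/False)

X winning at [O../XXX/OO.]: True

ply 1, X at O../XXX/OO. | (0,1)=-1→OX./XXX/OO.; (0,2)=-1→O.X/XXX/OO.; (2,2)=+1→O../XXX/OOX*
ply 2, O at O../XXX/OOX | (0,1)=-1→OO./XXX/OOX*; (0,2)=-1→O.O/XXX/OOX
ply 3, X at OO./XXX/OOX | (0,2)=+1→OOX/XXX/OOX*
ply 4: OOX/XXX/OOX is terminal -1 (O); from O../XXX/OO. depth 9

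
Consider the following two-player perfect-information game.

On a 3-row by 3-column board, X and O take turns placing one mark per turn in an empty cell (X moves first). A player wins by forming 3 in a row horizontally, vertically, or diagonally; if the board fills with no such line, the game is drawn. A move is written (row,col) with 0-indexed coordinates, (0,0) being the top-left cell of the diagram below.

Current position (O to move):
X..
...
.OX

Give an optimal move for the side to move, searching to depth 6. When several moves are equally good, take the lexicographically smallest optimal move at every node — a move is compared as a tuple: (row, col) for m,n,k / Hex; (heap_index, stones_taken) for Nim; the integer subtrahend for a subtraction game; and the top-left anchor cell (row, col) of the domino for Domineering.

[X../.../.OX] O move#1: (0,1):-1/XO./.../.OX, (0,2):-1/X.O/.../.OX, (1,0):-1/X../O../.OX, (1,1):+0/X../.O./.OX*, (1,2):-1/X../..O/.OX, (2,0):-1/X../.../OOX
[X../.O./.OX] X move#2: (0,1):+0/XX./.O./.OX*, (0,2):-1/X.X/.O./.OX, (1,0):-1/X../XO./.OX, (1,2):-1/X../.OX/.OX, (2,0):-1/X../.O./XOX
[XX./.O./.OX] O move#3: (0,2):+0/XXO/.O./.OX*, (1,0):-1/XX./OO./.OX, (1,2):-1/XX./.OO/.OX, (2,0):-1/XX./.O./OOX
[XXO/.O./.OX] X move#4: (1,0):-1/XXO/XO./.OX, (1,2):-1/XXO/.OX/.OX, (2,0):+0/XXO/.O./XOX*
[XXO/.O./XOX] O move#5: (1,0):+0/XXO/OO./XOX*, (1,2):-1/XXO/.OO/XOX
[XXO/OO./XOX] X move#6: (1,2):+0/XXO/OOX/XOX*
[XXO/OOX/XOX] end (terminal +0, O#7); searched X../.../.OX to 6

O's best at [X../.../.OX]: (1,1)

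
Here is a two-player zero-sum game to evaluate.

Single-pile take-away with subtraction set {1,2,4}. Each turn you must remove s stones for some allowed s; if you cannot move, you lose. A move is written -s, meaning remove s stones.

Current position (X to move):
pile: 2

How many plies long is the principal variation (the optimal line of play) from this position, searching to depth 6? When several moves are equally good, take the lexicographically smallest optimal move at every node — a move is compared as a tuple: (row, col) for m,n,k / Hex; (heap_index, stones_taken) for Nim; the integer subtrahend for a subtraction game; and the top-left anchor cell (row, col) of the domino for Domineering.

PV length from [2]: 1 ply

ply 1, X at 2 | -1=-1→1; -2=+1→0*
ply 2: 0 is terminal -1 (O); from 2 depth 6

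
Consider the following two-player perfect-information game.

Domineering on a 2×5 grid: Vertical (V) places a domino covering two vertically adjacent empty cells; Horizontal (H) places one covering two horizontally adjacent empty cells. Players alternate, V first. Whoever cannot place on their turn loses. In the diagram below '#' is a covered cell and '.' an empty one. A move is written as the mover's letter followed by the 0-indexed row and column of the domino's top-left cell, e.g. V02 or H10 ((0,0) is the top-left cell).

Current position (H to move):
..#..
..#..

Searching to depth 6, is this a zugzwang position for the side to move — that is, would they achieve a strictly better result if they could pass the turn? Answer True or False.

zugzwang(..#../..#.., H) = True

p1 H@[..#../..#..]: H00[###../..#..]-1* H03[..###/..#..]-1 H10[..#../###..]-1 H13[..#../..###]-1
p2 V@[###../..#..]: V03[####./..##.]+1* V04[###.#/..#.#]+1
p3 H@[####./..##.]: H10[####./####.]-1*
p4 V@[####./####.]: V04[#####/#####]+1*
p5 H@[#####/#####] terminal -1; root [..#../..#..] d6
if H skipped the turn, V would face:
~ p1 V@[..#../..#..]: V00[#.#../#.#..]-1* V01[.##../.##..]-1 V03[..##./..##.]-1 V04[..#.#/..#.#]-1
~ p2 H@[#.#../#.#..]: H03[#.###/#.#..]+1* H13[#.#../#.###]+1
~ p3 V@[#.###/#.#..]: V01[#####/###..]-1*
~ p4 H@[#####/###..]: H13[#####/#####]+1*
~ p5 V@[#####/#####] terminal -1; root [..#../..#..] d6
compare (H): move=-1 vs pass=+1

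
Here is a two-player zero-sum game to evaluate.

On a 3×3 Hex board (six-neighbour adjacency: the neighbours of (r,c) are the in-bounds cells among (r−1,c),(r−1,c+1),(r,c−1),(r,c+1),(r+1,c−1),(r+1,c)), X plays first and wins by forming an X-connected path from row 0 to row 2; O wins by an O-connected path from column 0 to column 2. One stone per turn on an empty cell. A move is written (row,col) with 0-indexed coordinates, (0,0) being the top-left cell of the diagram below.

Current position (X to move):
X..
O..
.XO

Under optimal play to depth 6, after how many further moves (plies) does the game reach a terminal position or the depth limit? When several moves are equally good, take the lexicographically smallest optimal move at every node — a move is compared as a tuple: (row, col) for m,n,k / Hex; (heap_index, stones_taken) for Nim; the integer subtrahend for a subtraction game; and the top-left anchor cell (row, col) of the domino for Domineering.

[X../O../.XO] X move#1: (0,1):-1/XX./O../.XO, (0,2):+1/X.X/O../.XO*, (1,1):+1/X../OX./.XO, (1,2):-1/X../O.X/.XO, (2,0):-1/X../O../XXO
[X.X/O../.XO] O move#2: (0,1):-1/XOX/O../.XO*, (1,1):-1/X.X/OO./.XO, (1,2):-1/X.X/O.O/.XO, (2,0):-1/X.X/O../OXO
[XOX/O../.XO] X move#3: (1,1):+1/XOX/OX./.XO*, (1,2):+1/XOX/O.X/.XO, (2,0):+1/XOX/O../XXO
[XOX/OX./.XO] end (terminal -1, O#4); searched X../O../.XO to 6

PV length from [X../O../.XO]: 3 plies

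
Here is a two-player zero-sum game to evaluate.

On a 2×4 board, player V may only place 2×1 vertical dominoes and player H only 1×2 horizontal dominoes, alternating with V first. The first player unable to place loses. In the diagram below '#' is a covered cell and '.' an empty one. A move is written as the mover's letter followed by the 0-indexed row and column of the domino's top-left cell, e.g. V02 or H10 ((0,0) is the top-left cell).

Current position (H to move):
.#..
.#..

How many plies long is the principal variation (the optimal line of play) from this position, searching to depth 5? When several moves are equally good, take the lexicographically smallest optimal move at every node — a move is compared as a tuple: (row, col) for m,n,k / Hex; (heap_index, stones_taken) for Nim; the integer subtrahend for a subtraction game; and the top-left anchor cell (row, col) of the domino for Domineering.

ply 1, H at .#../.#.. | H02=+1→.###/.#..*; H12=+1→.#../.###
ply 2, V at .###/.#.. | V00=-1→####/##..*
ply 3, H at ####/##.. | H12=+1→####/####*
ply 4: ####/#### is terminal -1 (V); from .#../.#.. depth 5

PV length from [.#../.#..]: 3 plies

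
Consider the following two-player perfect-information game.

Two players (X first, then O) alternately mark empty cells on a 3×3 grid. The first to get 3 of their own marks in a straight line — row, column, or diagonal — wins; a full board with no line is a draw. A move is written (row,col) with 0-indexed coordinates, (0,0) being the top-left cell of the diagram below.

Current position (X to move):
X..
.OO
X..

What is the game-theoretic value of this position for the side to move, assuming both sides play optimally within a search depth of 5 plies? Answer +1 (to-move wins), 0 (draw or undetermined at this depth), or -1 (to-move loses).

value(X../.OO/X.., X) = +1

[X../.OO/X..] X move#1: (0,1):-1/XX./.OO/X.., (0,2):-1/X.X/.OO/X.., (1,0):+1/X../XOO/X..*, (2,1):-1/X../.OO/XX., (2,2):-1/X../.OO/X.X
[X../XOO/X..] end (terminal -1, O#2); searched X../.OO/X.. to 5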